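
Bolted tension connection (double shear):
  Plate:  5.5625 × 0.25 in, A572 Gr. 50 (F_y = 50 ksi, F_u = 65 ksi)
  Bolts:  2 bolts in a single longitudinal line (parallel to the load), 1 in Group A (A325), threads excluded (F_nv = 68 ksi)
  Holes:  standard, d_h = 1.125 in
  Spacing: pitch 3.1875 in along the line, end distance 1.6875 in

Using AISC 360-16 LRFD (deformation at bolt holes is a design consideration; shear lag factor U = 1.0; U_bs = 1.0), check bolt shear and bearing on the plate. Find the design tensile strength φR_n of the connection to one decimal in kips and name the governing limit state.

Bolt shear: A_b = π(1)²/4 = 0.7854 in². φR_n = 0.75 × 68 × 0.7854 × 2 × 2 = 160.2 kips.
Bearing (0.25 in plate, F_u = 65 ksi): end bolts L_c = 1.6875 − 1.125/2 = 1.125, R_n = min(1.2×1.125×0.25×65, 2.4×1×0.25×65) = 21.938 kips/bolt; interior L_c = 3.1875 − 1.125 = 2.0625, R_n = 39 kips/bolt. φR_n = 0.75 × (1×21.938 + 1×39) = 45.7 kips.
Governing: min(160.2, 45.7) = 45.7 kips → bearing.

45.7 kips (bearing governs)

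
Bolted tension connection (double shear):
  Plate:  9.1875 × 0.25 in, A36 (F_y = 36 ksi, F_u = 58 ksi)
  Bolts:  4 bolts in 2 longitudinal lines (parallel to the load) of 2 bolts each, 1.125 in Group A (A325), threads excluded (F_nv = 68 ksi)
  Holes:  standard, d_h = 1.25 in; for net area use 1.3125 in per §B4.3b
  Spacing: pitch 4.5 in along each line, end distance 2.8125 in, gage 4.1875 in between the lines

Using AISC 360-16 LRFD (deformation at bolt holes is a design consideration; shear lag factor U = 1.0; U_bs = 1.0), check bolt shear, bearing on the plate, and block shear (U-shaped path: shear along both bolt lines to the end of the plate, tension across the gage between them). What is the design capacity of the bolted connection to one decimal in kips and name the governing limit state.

Bolt shear: A_b = π(1.125)²/4 = 0.99402 in². φR_n = 0.75 × 68 × 0.99402 × 4 × 2 = 405.6 kips.
Bearing (0.25 in plate, F_u = 58 ksi): end bolts L_c = 2.8125 − 1.25/2 = 2.1875, R_n = min(1.2×2.1875×0.25×58, 2.4×1.125×0.25×58) = 38.063 kips/bolt; interior L_c = 4.5 − 1.25 = 3.25, R_n = 39.15 kips/bolt. φR_n = 0.75 × (2×38.063 + 2×39.15) = 115.8 kips.
Block shear: shear path 2×[2.8125+1×4.5] = 2×7.3125 in, A_gv = 3.6563, A_nv = 2×(7.3125 − 1.5×1.3125)×0.25 = 2.6719 in²; tension across gage: (4.1875 − 1×1.3125)×0.25 = 0.71875 in². R_n = min(0.6×58×2.6719, 0.6×36×3.6563) + 1.0×58×0.71875 = min(92.982, 78.976) + 41.688 = 120.66 kips. φR_n = 0.75 × 120.66 = 90.5 kips.
Governing: min(405.6, 115.8, 90.5) = 90.5 kips → block shear.

90.5 kips (block shear governs)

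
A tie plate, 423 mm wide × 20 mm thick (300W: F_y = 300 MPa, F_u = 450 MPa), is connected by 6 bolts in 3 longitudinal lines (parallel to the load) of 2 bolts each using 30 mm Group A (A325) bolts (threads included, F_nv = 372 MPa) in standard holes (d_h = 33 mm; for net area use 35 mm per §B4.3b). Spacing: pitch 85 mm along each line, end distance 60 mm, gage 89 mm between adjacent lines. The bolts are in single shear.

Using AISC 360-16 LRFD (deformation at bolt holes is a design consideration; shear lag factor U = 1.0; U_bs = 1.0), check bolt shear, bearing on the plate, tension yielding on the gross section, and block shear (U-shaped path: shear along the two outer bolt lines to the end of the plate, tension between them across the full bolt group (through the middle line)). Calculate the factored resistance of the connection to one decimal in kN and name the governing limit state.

Bolt shear: A_b = π(30)²/4 = 706.86 mm². φR_n = 0.75 × 372 × 706.86 × 6 × 1 = 1183.3 kN.
Bearing (20 mm plate, F_u = 450 MPa): end bolts L_c = 60 − 33/2 = 43.5, R_n = min(1.2×43.5×20×450, 2.4×30×20×450) = 469.8 kN/bolt; interior L_c = 85 − 33 = 52, R_n = 561.6 kN/bolt. φR_n = 0.75 × (3×469.8 + 3×561.6) = 2320.7 kN.
Tension yield (gross): A_g = 423×20 = 8460 mm². φR_n = 0.90 × 300 × 8460 = 2284.2 kN.
Block shear: shear path 2×[60+1×85] = 2×145 mm, A_gv = 5800, A_nv = 2×(145 − 1.5×35)×20 = 3700 mm²; tension across gage: (178 − 2×35)×20 = 2160 mm². R_n = min(0.6×450×3700, 0.6×300×5800) + 1.0×450×2160 = min(999, 1044) + 972 = 1971 kN. φR_n = 0.75 × 1971 = 1478.3 kN.
Governing: min(1183.3, 2320.7, 2284.2, 1478.3) = 1183.3 kN → bolt shear.

1183.3 kN (bolt shear governs)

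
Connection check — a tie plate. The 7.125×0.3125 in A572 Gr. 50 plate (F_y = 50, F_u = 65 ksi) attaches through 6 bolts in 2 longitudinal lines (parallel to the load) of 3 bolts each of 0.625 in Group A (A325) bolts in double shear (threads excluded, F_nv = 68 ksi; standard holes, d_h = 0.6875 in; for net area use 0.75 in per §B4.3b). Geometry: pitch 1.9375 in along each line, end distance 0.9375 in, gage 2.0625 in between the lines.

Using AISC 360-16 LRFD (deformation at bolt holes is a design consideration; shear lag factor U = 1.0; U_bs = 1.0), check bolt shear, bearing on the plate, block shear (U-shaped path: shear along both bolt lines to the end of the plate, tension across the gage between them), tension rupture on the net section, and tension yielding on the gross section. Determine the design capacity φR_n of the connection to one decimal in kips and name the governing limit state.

Bolt shear: A_b = π(0.625)²/4 = 0.3068 in². φR_n = 0.75 × 68 × 0.3068 × 6 × 2 = 187.8 kips.
Bearing (0.3125 in plate, F_u = 65 ksi): end bolts L_c = 0.9375 − 0.6875/2 = 0.59375, R_n = min(1.2×0.59375×0.3125×65, 2.4×0.625×0.3125×65) = 14.473 kips/bolt; interior L_c = 1.9375 − 0.6875 = 1.25, R_n = 30.469 kips/bolt. φR_n = 0.75 × (2×14.473 + 4×30.469) = 113.1 kips.
Block shear: shear path 2×[0.9375+2×1.9375] = 2×4.8125 in, A_gv = 3.0078, A_nv = 2×(4.8125 − 2.5×0.75)×0.3125 = 1.8359 in²; tension across gage: (2.0625 − 1×0.75)×0.3125 = 0.41016 in². R_n = min(0.6×65×1.8359, 0.6×50×3.0078) + 1.0×65×0.41016 = min(71.6, 90.234) + 26.66 = 98.26 kips. φR_n = 0.75 × 98.26 = 73.7 kips.
Tension rupture (net): A_n = (7.125 − 2×0.75)×0.3125 = 1.7578 in² (U = 1.0, A_e = A_n). φR_n = 0.75 × 65 × 1.7578 = 85.7 kips.
Tension yield (gross): A_g = 7.125×0.3125 = 2.2266 in². φR_n = 0.90 × 50 × 2.2266 = 100.2 kips.
Governing: min(187.8, 113.1, 73.7, 85.7, 100.2) = 73.7 kips → block shear.

73.7 kips (block shear governs)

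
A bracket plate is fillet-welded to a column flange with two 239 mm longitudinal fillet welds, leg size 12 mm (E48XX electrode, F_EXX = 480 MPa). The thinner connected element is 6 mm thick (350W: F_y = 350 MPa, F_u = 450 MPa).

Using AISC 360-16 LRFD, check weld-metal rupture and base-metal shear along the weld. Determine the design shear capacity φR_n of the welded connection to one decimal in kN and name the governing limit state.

580.8 kN (base-metal shear governs)

Weld metal: throat = 0.707×12 = 8.484 mm, L = 2×239 = 478 mm. φR_n = 0.75 × 0.6 × 480 × 8.484 × 478 = 876.0 kN.
Base metal shear (6 mm plate): yield φR_n = 1.0×0.6×350×6×478 = 602.3 kN; rupture φR_n = 0.75×0.6×450×6×478 = 580.8 kN; take 580.8 kN (rupture).
Governing: min(876.0, 580.8) = 580.8 kN → base-metal shear.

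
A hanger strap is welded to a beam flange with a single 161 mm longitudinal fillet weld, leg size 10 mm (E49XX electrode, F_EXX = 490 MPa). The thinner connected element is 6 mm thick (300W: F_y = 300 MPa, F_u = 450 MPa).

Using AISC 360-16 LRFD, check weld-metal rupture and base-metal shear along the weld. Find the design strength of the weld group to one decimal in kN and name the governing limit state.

Weld metal: throat = 0.707×10 = 7.07 mm, L = 161 mm. φR_n = 0.75 × 0.6 × 490 × 7.07 × 161 = 251.0 kN.
Base metal shear (6 mm plate): yield φR_n = 1.0×0.6×300×6×161 = 173.9 kN; rupture φR_n = 0.75×0.6×450×6×161 = 195.6 kN; take 173.9 kN (yield).
Governing: min(251.0, 173.9) = 173.9 kN → base-metal shear.

173.9 kN (base-metal shear governs)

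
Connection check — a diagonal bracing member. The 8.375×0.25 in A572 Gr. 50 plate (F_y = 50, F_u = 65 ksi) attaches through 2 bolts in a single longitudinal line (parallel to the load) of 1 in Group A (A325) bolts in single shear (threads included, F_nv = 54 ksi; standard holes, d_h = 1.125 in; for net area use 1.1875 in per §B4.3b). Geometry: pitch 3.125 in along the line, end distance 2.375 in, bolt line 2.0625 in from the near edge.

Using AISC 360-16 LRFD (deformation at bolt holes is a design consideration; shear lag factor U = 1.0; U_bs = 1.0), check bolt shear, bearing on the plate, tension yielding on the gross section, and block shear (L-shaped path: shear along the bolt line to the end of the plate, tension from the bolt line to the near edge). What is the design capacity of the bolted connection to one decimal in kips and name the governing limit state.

Bolt shear: A_b = π(1)²/4 = 0.7854 in². φR_n = 0.75 × 54 × 0.7854 × 2 × 1 = 63.6 kips.
Bearing (0.25 in plate, F_u = 65 ksi): end bolts L_c = 2.375 − 1.125/2 = 1.8125, R_n = min(1.2×1.8125×0.25×65, 2.4×1×0.25×65) = 35.344 kips/bolt; interior L_c = 3.125 − 1.125 = 2, R_n = 39 kips/bolt. φR_n = 0.75 × (1×35.344 + 1×39) = 55.8 kips.
Tension yield (gross): A_g = 8.375×0.25 = 2.0938 in². φR_n = 0.90 × 50 × 2.0938 = 94.2 kips.
Block shear: shear path 1×[2.375+1×3.125] = 1×5.5 in, A_gv = 1.375, A_nv = 1×(5.5 − 1.5×1.1875)×0.25 = 0.92969 in²; tension to near edge: (2.0625 − 0.5×1.1875)×0.25 = 0.36719 in². R_n = min(0.6×65×0.92969, 0.6×50×1.375) + 1.0×65×0.36719 = min(36.258, 41.25) + 23.867 = 60.125 kips. φR_n = 0.75 × 60.125 = 45.1 kips.
Governing: min(63.6, 55.8, 94.2, 45.1) = 45.1 kips → block shear.

45.1 kips (block shear governs)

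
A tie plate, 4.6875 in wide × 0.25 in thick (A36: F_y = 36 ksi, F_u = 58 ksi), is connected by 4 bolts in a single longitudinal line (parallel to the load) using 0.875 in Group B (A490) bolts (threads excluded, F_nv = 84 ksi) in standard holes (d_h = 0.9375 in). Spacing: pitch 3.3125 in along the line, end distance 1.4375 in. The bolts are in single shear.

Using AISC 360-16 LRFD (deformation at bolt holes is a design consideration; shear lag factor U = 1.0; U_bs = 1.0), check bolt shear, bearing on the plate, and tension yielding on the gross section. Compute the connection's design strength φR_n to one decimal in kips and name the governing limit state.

38.0 kips (gross-section yield governs)

Bolt shear: A_b = π(0.875)²/4 = 0.60132 in². φR_n = 0.75 × 84 × 0.60132 × 4 × 1 = 151.5 kips.
Bearing (0.25 in plate, F_u = 58 ksi): end bolts L_c = 1.4375 − 0.9375/2 = 0.96875, R_n = min(1.2×0.96875×0.25×58, 2.4×0.875×0.25×58) = 16.856 kips/bolt; interior L_c = 3.3125 − 0.9375 = 2.375, R_n = 30.45 kips/bolt. φR_n = 0.75 × (1×16.856 + 3×30.45) = 81.2 kips.
Tension yield (gross): A_g = 4.6875×0.25 = 1.1719 in². φR_n = 0.90 × 36 × 1.1719 = 38.0 kips.
Governing: min(151.5, 81.2, 38.0) = 38.0 kips → gross-section yield.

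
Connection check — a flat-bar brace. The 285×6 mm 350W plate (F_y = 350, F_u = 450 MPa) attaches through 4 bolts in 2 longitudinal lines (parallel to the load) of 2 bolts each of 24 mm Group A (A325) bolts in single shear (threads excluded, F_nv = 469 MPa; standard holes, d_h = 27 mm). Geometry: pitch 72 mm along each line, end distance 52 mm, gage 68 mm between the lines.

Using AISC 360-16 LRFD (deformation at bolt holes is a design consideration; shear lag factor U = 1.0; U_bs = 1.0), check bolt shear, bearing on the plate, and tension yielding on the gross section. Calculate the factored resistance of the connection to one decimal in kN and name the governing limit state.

405.8 kN (bearing governs)

Bolt shear: A_b = π(24)²/4 = 452.39 mm². φR_n = 0.75 × 469 × 452.39 × 4 × 1 = 636.5 kN.
Bearing (6 mm plate, F_u = 450 MPa): end bolts L_c = 52 − 27/2 = 38.5, R_n = min(1.2×38.5×6×450, 2.4×24×6×450) = 124.74 kN/bolt; interior L_c = 72 − 27 = 45, R_n = 145.8 kN/bolt. φR_n = 0.75 × (2×124.74 + 2×145.8) = 405.8 kN.
Tension yield (gross): A_g = 285×6 = 1710 mm². φR_n = 0.90 × 350 × 1710 = 538.7 kN.
Governing: min(636.5, 405.8, 538.7) = 405.8 kN → bearing.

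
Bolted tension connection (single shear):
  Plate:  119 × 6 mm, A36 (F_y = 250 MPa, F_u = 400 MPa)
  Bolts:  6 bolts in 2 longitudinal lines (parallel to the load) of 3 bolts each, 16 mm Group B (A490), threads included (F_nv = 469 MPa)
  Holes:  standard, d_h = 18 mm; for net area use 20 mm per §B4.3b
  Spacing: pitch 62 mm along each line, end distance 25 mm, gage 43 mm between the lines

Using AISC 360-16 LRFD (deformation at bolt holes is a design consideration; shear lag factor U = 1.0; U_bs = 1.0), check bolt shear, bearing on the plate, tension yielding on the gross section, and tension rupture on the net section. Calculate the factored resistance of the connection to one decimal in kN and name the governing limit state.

142.2 kN (net-section rupture governs)

Bolt shear: A_b = π(16)²/4 = 201.06 mm². φR_n = 0.75 × 469 × 201.06 × 6 × 1 = 424.3 kN.
Bearing (6 mm plate, F_u = 400 MPa): end bolts L_c = 25 − 18/2 = 16, R_n = min(1.2×16×6×400, 2.4×16×6×400) = 46.08 kN/bolt; interior L_c = 62 − 18 = 44, R_n = 92.16 kN/bolt. φR_n = 0.75 × (2×46.08 + 4×92.16) = 345.6 kN.
Tension yield (gross): A_g = 119×6 = 714 mm². φR_n = 0.90 × 250 × 714 = 160.7 kN.
Tension rupture (net): A_n = (119 − 2×20)×6 = 474 mm² (U = 1.0, A_e = A_n). φR_n = 0.75 × 400 × 474 = 142.2 kN.
Governing: min(424.3, 345.6, 160.7, 142.2) = 142.2 kN → net-section rupture.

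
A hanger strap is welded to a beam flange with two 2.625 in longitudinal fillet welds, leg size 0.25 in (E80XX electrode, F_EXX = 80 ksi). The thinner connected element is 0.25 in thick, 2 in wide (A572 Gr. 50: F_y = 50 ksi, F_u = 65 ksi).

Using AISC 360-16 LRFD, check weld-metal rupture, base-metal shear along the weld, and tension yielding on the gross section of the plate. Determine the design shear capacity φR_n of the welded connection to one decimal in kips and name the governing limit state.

Weld metal: throat = 0.707×0.25 = 0.17675 in, L = 2×2.625 = 5.25 in. φR_n = 0.75 × 0.6 × 80 × 0.17675 × 5.25 = 33.4 kips.
Base metal shear (0.25 in plate): yield φR_n = 1.0×0.6×50×0.25×5.25 = 39.4 kips; rupture φR_n = 0.75×0.6×65×0.25×5.25 = 38.4 kips; take 38.4 kips (rupture).
Tension yield (gross): A_g = 2×0.25 = 0.5 in². φR_n = 0.90 × 50 × 0.5 = 22.5 kips.
Governing: min(33.4, 38.4, 22.5) = 22.5 kips → gross-section yield.

22.5 kips (gross-section yield governs)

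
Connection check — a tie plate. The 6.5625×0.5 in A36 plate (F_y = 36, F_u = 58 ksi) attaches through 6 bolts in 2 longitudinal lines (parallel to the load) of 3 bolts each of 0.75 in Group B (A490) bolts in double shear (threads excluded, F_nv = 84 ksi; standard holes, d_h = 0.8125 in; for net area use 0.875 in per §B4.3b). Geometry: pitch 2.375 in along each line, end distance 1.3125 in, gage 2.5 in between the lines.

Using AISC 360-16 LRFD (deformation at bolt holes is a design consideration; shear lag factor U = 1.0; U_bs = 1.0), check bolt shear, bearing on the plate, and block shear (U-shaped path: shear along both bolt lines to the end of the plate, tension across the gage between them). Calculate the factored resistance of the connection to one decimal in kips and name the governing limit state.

Bolt shear: A_b = π(0.75)²/4 = 0.44179 in². φR_n = 0.75 × 84 × 0.44179 × 6 × 2 = 334.0 kips.
Bearing (0.5 in plate, F_u = 58 ksi): end bolts L_c = 1.3125 − 0.8125/2 = 0.90625, R_n = min(1.2×0.90625×0.5×58, 2.4×0.75×0.5×58) = 31.538 kips/bolt; interior L_c = 2.375 − 0.8125 = 1.5625, R_n = 52.2 kips/bolt. φR_n = 0.75 × (2×31.538 + 4×52.2) = 203.9 kips.
Block shear: shear path 2×[1.3125+2×2.375] = 2×6.0625 in, A_gv = 6.0625, A_nv = 2×(6.0625 − 2.5×0.875)×0.5 = 3.875 in²; tension across gage: (2.5 − 1×0.875)×0.5 = 0.8125 in². R_n = min(0.6×58×3.875, 0.6×36×6.0625) + 1.0×58×0.8125 = min(134.85, 130.95) + 47.125 = 178.08 kips. φR_n = 0.75 × 178.08 = 133.6 kips.
Governing: min(334.0, 203.9, 133.6) = 133.6 kips → block shear.

133.6 kips (block shear governs)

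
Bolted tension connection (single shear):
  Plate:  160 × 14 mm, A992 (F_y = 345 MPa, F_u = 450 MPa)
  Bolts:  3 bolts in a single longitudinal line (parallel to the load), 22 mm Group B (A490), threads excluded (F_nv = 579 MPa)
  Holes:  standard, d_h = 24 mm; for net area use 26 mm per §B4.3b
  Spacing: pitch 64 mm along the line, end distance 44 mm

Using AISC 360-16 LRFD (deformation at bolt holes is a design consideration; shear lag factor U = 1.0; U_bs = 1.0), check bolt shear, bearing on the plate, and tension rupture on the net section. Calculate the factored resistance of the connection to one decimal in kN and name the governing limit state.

Bolt shear: A_b = π(22)²/4 = 380.13 mm². φR_n = 0.75 × 579 × 380.13 × 3 × 1 = 495.2 kN.
Bearing (14 mm plate, F_u = 450 MPa): end bolts L_c = 44 − 24/2 = 32, R_n = min(1.2×32×14×450, 2.4×22×14×450) = 241.92 kN/bolt; interior L_c = 64 − 24 = 40, R_n = 302.4 kN/bolt. φR_n = 0.75 × (1×241.92 + 2×302.4) = 635.0 kN.
Tension rupture (net): A_n = (160 − 1×26)×14 = 1876 mm² (U = 1.0, A_e = A_n). φR_n = 0.75 × 450 × 1876 = 633.2 kN.
Governing: min(495.2, 635.0, 633.2) = 495.2 kN → bolt shear.

495.2 kN (bolt shear governs)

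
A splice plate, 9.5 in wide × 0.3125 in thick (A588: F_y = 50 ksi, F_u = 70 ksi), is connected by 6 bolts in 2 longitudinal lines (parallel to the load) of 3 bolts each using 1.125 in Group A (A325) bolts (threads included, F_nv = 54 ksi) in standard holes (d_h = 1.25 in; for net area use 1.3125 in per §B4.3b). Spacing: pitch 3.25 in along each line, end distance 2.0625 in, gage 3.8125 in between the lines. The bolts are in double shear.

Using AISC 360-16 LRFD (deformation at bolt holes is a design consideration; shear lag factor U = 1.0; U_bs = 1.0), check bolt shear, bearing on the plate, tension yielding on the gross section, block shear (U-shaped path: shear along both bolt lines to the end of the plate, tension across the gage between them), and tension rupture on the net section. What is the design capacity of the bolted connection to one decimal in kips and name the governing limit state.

Bolt shear: A_b = π(1.125)²/4 = 0.99402 in². φR_n = 0.75 × 54 × 0.99402 × 6 × 2 = 483.1 kips.
Bearing (0.3125 in plate, F_u = 70 ksi): end bolts L_c = 2.0625 − 1.25/2 = 1.4375, R_n = min(1.2×1.4375×0.3125×70, 2.4×1.125×0.3125×70) = 37.734 kips/bolt; interior L_c = 3.25 − 1.25 = 2, R_n = 52.5 kips/bolt. φR_n = 0.75 × (2×37.734 + 4×52.5) = 214.1 kips.
Tension yield (gross): A_g = 9.5×0.3125 = 2.9688 in². φR_n = 0.90 × 50 × 2.9688 = 133.6 kips.
Block shear: shear path 2×[2.0625+2×3.25] = 2×8.5625 in, A_gv = 5.3516, A_nv = 2×(8.5625 − 2.5×1.3125)×0.3125 = 3.3008 in²; tension across gage: (3.8125 − 1×1.3125)×0.3125 = 0.78125 in². R_n = min(0.6×70×3.3008, 0.6×50×5.3516) + 1.0×70×0.78125 = min(138.63, 160.55) + 54.688 = 193.32 kips. φR_n = 0.75 × 193.32 = 145.0 kips.
Tension rupture (net): A_n = (9.5 − 2×1.3125)×0.3125 = 2.1484 in² (U = 1.0, A_e = A_n). φR_n = 0.75 × 70 × 2.1484 = 112.8 kips.
Governing: min(483.1, 214.1, 133.6, 145.0, 112.8) = 112.8 kips → net-section rupture.

112.8 kips (net-section rupture governs)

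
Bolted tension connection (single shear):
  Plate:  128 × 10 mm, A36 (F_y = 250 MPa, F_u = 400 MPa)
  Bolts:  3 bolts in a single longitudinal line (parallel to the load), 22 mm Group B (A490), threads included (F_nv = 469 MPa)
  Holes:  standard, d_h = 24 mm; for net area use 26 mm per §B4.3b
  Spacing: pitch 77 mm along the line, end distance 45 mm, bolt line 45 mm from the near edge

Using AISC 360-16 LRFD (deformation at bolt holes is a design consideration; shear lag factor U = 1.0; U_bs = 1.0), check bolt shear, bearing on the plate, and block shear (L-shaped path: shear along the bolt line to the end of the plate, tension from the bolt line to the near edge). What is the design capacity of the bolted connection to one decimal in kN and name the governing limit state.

319.9 kN (block shear governs)

Bolt shear: A_b = π(22)²/4 = 380.13 mm². φR_n = 0.75 × 469 × 380.13 × 3 × 1 = 401.1 kN.
Bearing (10 mm plate, F_u = 400 MPa): end bolts L_c = 45 − 24/2 = 33, R_n = min(1.2×33×10×400, 2.4×22×10×400) = 158.4 kN/bolt; interior L_c = 77 − 24 = 53, R_n = 211.2 kN/bolt. φR_n = 0.75 × (1×158.4 + 2×211.2) = 435.6 kN.
Block shear: shear path 1×[45+2×77] = 1×199 mm, A_gv = 1990, A_nv = 1×(199 − 2.5×26)×10 = 1340 mm²; tension to near edge: (45 − 0.5×26)×10 = 320 mm². R_n = min(0.6×400×1340, 0.6×250×1990) + 1.0×400×320 = min(321.6, 298.5) + 128 = 426.5 kN. φR_n = 0.75 × 426.5 = 319.9 kN.
Governing: min(401.1, 435.6, 319.9) = 319.9 kN → block shear.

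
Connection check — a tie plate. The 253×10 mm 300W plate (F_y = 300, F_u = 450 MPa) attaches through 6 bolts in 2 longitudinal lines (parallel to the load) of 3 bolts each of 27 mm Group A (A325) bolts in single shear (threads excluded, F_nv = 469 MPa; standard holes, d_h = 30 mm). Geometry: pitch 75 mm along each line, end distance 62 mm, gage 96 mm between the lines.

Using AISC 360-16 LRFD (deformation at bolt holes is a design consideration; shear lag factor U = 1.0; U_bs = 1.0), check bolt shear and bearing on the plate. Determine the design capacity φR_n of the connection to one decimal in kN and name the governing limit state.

1109.7 kN (bearing governs)

Bolt shear: A_b = π(27)²/4 = 572.56 mm². φR_n = 0.75 × 469 × 572.56 × 6 × 1 = 1208.4 kN.
Bearing (10 mm plate, F_u = 450 MPa): end bolts L_c = 62 − 30/2 = 47, R_n = min(1.2×47×10×450, 2.4×27×10×450) = 253.8 kN/bolt; interior L_c = 75 − 30 = 45, R_n = 243 kN/bolt. φR_n = 0.75 × (2×253.8 + 4×243) = 1109.7 kN.
Governing: min(1208.4, 1109.7) = 1109.7 kN → bearing.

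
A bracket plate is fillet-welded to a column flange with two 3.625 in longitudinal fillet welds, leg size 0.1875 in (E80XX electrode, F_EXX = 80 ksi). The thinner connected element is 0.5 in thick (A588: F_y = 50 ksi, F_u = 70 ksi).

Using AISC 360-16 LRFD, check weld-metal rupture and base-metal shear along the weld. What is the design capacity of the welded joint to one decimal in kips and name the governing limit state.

Weld metal: throat = 0.707×0.1875 = 0.13256 in, L = 2×3.625 = 7.25 in. φR_n = 0.75 × 0.6 × 80 × 0.13256 × 7.25 = 34.6 kips.
Base metal shear (0.5 in plate): yield φR_n = 1.0×0.6×50×0.5×7.25 = 108.8 kips; rupture φR_n = 0.75×0.6×70×0.5×7.25 = 114.2 kips; take 108.8 kips (yield).
Governing: min(34.6, 108.8) = 34.6 kips → weld metal.

34.6 kips (weld metal governs)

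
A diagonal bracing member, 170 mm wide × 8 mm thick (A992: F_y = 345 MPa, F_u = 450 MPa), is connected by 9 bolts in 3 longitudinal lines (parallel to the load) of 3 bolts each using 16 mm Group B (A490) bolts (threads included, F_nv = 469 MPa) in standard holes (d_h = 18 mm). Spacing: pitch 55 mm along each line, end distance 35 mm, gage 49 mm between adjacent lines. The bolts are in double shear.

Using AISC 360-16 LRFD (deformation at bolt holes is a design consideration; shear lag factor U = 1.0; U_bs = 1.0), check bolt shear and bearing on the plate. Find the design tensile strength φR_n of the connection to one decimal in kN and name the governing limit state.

Bolt shear: A_b = π(16)²/4 = 201.06 mm². φR_n = 0.75 × 469 × 201.06 × 9 × 2 = 1273.0 kN.
Bearing (8 mm plate, F_u = 450 MPa): end bolts L_c = 35 − 18/2 = 26, R_n = min(1.2×26×8×450, 2.4×16×8×450) = 112.32 kN/bolt; interior L_c = 55 − 18 = 37, R_n = 138.24 kN/bolt. φR_n = 0.75 × (3×112.32 + 6×138.24) = 874.8 kN.
Governing: min(1273.0, 874.8) = 874.8 kN → bearing.

874.8 kN (bearing governs)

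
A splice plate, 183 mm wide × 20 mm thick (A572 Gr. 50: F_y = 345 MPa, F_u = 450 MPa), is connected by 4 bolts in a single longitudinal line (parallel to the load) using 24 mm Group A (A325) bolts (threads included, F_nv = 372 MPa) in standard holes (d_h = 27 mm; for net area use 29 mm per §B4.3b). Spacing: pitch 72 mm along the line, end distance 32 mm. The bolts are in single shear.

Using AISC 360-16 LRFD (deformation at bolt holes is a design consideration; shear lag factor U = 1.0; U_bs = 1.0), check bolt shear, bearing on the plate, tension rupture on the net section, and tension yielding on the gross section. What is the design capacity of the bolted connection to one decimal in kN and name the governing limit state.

504.9 kN (bolt shear governs)

Bolt shear: A_b = π(24)²/4 = 452.39 mm². φR_n = 0.75 × 372 × 452.39 × 4 × 1 = 504.9 kN.
Bearing (20 mm plate, F_u = 450 MPa): end bolts L_c = 32 − 27/2 = 18.5, R_n = min(1.2×18.5×20×450, 2.4×24×20×450) = 199.8 kN/bolt; interior L_c = 72 − 27 = 45, R_n = 486 kN/bolt. φR_n = 0.75 × (1×199.8 + 3×486) = 1243.4 kN.
Tension rupture (net): A_n = (183 − 1×29)×20 = 3080 mm² (U = 1.0, A_e = A_n). φR_n = 0.75 × 450 × 3080 = 1039.5 kN.
Tension yield (gross): A_g = 183×20 = 3660 mm². φR_n = 0.90 × 345 × 3660 = 1136.4 kN.
Governing: min(504.9, 1243.4, 1039.5, 1136.4) = 504.9 kN → bolt shear.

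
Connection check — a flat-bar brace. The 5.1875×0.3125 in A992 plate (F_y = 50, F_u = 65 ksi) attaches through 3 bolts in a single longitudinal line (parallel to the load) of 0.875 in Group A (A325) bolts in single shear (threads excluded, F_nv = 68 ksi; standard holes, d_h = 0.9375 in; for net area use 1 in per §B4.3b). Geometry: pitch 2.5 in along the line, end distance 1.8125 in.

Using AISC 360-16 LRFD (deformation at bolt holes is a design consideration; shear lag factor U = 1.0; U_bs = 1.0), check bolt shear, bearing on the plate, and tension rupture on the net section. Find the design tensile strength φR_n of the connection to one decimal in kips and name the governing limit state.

Bolt shear: A_b = π(0.875)²/4 = 0.60132 in². φR_n = 0.75 × 68 × 0.60132 × 3 × 1 = 92.0 kips.
Bearing (0.3125 in plate, F_u = 65 ksi): end bolts L_c = 1.8125 − 0.9375/2 = 1.34375, R_n = min(1.2×1.34375×0.3125×65, 2.4×0.875×0.3125×65) = 32.754 kips/bolt; interior L_c = 2.5 − 0.9375 = 1.5625, R_n = 38.086 kips/bolt. φR_n = 0.75 × (1×32.754 + 2×38.086) = 81.7 kips.
Tension rupture (net): A_n = (5.1875 − 1×1)×0.3125 = 1.3086 in² (U = 1.0, A_e = A_n). φR_n = 0.75 × 65 × 1.3086 = 63.8 kips.
Governing: min(92.0, 81.7, 63.8) = 63.8 kips → net-section rupture.

63.8 kips (net-section rupture governs)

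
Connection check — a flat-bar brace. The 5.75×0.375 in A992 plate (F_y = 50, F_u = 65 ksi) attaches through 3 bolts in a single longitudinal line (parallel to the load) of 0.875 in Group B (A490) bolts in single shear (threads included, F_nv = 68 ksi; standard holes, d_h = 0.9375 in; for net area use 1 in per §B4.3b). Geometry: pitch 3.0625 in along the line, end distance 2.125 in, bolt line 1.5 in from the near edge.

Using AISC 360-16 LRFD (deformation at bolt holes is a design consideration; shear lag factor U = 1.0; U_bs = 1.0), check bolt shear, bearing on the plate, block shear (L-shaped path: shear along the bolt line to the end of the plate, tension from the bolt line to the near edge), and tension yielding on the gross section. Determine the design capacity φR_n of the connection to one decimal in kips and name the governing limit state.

Bolt shear: A_b = π(0.875)²/4 = 0.60132 in². φR_n = 0.75 × 68 × 0.60132 × 3 × 1 = 92.0 kips.
Bearing (0.375 in plate, F_u = 65 ksi): end bolts L_c = 2.125 − 0.9375/2 = 1.65625, R_n = min(1.2×1.65625×0.375×65, 2.4×0.875×0.375×65) = 48.445 kips/bolt; interior L_c = 3.0625 − 0.9375 = 2.125, R_n = 51.188 kips/bolt. φR_n = 0.75 × (1×48.445 + 2×51.188) = 113.1 kips.
Block shear: shear path 1×[2.125+2×3.0625] = 1×8.25 in, A_gv = 3.0938, A_nv = 1×(8.25 − 2.5×1)×0.375 = 2.1563 in²; tension to near edge: (1.5 − 0.5×1)×0.375 = 0.375 in². R_n = min(0.6×65×2.1563, 0.6×50×3.0938) + 1.0×65×0.375 = min(84.096, 92.814) + 24.375 = 108.47 kips. φR_n = 0.75 × 108.47 = 81.4 kips.
Tension yield (gross): A_g = 5.75×0.375 = 2.1563 in². φR_n = 0.90 × 50 × 2.1563 = 97.0 kips.
Governing: min(92.0, 113.1, 81.4, 97.0) = 81.4 kips → block shear.

81.4 kips (block shear governs)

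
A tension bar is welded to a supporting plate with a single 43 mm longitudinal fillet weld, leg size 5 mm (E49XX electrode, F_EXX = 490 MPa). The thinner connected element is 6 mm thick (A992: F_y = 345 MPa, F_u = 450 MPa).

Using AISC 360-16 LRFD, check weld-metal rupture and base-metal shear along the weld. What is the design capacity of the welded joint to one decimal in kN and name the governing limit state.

Weld metal: throat = 0.707×5 = 3.535 mm, L = 43 mm. φR_n = 0.75 × 0.6 × 490 × 3.535 × 43 = 33.5 kN.
Base metal shear (6 mm plate): yield φR_n = 1.0×0.6×345×6×43 = 53.4 kN; rupture φR_n = 0.75×0.6×450×6×43 = 52.2 kN; take 52.2 kN (rupture).
Governing: min(33.5, 52.2) = 33.5 kN → weld metal.

33.5 kN (weld metal governs)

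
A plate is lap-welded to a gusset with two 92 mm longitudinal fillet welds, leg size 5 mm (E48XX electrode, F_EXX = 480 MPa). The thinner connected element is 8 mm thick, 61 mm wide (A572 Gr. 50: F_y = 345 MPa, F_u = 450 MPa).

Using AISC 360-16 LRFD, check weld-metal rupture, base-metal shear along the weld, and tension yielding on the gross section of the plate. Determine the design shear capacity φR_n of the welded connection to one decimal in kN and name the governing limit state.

Weld metal: throat = 0.707×5 = 3.535 mm, L = 2×92 = 184 mm. φR_n = 0.75 × 0.6 × 480 × 3.535 × 184 = 140.5 kN.
Base metal shear (8 mm plate): yield φR_n = 1.0×0.6×345×8×184 = 304.7 kN; rupture φR_n = 0.75×0.6×450×8×184 = 298.1 kN; take 298.1 kN (rupture).
Tension yield (gross): A_g = 61×8 = 488 mm². φR_n = 0.90 × 345 × 488 = 151.5 kN.
Governing: min(140.5, 298.1, 151.5) = 140.5 kN → weld metal.

140.5 kN (weld metal governs)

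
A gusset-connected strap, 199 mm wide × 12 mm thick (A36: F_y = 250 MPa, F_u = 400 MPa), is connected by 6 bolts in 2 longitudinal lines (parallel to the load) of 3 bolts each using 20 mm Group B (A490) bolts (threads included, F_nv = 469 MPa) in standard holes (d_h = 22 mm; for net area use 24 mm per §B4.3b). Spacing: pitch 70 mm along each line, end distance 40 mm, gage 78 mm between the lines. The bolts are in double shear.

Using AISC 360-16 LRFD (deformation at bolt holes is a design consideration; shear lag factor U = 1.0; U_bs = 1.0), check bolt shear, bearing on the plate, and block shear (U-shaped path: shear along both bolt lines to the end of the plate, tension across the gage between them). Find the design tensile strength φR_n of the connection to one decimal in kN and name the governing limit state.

680.4 kN (block shear governs)

Bolt shear: A_b = π(20)²/4 = 314.16 mm². φR_n = 0.75 × 469 × 314.16 × 6 × 2 = 1326.1 kN.
Bearing (12 mm plate, F_u = 400 MPa): end bolts L_c = 40 − 22/2 = 29, R_n = min(1.2×29×12×400, 2.4×20×12×400) = 167.04 kN/bolt; interior L_c = 70 − 22 = 48, R_n = 230.4 kN/bolt. φR_n = 0.75 × (2×167.04 + 4×230.4) = 941.8 kN.
Block shear: shear path 2×[40+2×70] = 2×180 mm, A_gv = 4320, A_nv = 2×(180 − 2.5×24)×12 = 2880 mm²; tension across gage: (78 − 1×24)×12 = 648 mm². R_n = min(0.6×400×2880, 0.6×250×4320) + 1.0×400×648 = min(691.2, 648) + 259.2 = 907.2 kN. φR_n = 0.75 × 907.2 = 680.4 kN.
Governing: min(1326.1, 941.8, 680.4) = 680.4 kN → block shear.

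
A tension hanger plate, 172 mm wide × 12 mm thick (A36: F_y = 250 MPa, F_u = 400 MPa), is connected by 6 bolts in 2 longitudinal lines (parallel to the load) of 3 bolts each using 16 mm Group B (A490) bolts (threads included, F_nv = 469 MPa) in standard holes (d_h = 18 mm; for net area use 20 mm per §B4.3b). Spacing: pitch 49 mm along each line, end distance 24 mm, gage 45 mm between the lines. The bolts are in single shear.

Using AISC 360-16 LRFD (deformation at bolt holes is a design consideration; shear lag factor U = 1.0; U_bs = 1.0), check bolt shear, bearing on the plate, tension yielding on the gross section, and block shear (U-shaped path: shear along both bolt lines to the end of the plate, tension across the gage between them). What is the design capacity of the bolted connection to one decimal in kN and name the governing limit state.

Bolt shear: A_b = π(16)²/4 = 201.06 mm². φR_n = 0.75 × 469 × 201.06 × 6 × 1 = 424.3 kN.
Bearing (12 mm plate, F_u = 400 MPa): end bolts L_c = 24 − 18/2 = 15, R_n = min(1.2×15×12×400, 2.4×16×12×400) = 86.4 kN/bolt; interior L_c = 49 − 18 = 31, R_n = 178.56 kN/bolt. φR_n = 0.75 × (2×86.4 + 4×178.56) = 665.3 kN.
Tension yield (gross): A_g = 172×12 = 2064 mm². φR_n = 0.90 × 250 × 2064 = 464.4 kN.
Block shear: shear path 2×[24+2×49] = 2×122 mm, A_gv = 2928, A_nv = 2×(122 − 2.5×20)×12 = 1728 mm²; tension across gage: (45 − 1×20)×12 = 300 mm². R_n = min(0.6×400×1728, 0.6×250×2928) + 1.0×400×300 = min(414.72, 439.2) + 120 = 534.72 kN. φR_n = 0.75 × 534.72 = 401.0 kN.
Governing: min(424.3, 665.3, 464.4, 401.0) = 401.0 kN → block shear.

401.0 kN (block shear governs)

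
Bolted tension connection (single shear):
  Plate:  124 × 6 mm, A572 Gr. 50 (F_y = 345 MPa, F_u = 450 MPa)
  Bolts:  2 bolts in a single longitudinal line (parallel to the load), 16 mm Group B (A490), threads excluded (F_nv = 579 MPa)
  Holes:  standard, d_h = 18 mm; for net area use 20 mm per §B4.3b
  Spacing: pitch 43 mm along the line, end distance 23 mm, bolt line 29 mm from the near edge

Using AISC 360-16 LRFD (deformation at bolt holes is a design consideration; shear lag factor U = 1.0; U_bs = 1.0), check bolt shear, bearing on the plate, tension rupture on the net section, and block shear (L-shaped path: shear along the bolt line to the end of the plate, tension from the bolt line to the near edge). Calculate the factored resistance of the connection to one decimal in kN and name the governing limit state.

Bolt shear: A_b = π(16)²/4 = 201.06 mm². φR_n = 0.75 × 579 × 201.06 × 2 × 1 = 174.6 kN.
Bearing (6 mm plate, F_u = 450 MPa): end bolts L_c = 23 − 18/2 = 14, R_n = min(1.2×14×6×450, 2.4×16×6×450) = 45.36 kN/bolt; interior L_c = 43 − 18 = 25, R_n = 81 kN/bolt. φR_n = 0.75 × (1×45.36 + 1×81) = 94.8 kN.
Tension rupture (net): A_n = (124 − 1×20)×6 = 624 mm² (U = 1.0, A_e = A_n). φR_n = 0.75 × 450 × 624 = 210.6 kN.
Block shear: shear path 1×[23+1×43] = 1×66 mm, A_gv = 396, A_nv = 1×(66 − 1.5×20)×6 = 216 mm²; tension to near edge: (29 − 0.5×20)×6 = 114 mm². R_n = min(0.6×450×216, 0.6×345×396) + 1.0×450×114 = min(58.32, 81.972) + 51.3 = 109.62 kN. φR_n = 0.75 × 109.62 = 82.2 kN.
Governing: min(174.6, 94.8, 210.6, 82.2) = 82.2 kN → block shear.

82.2 kN (block shear governs)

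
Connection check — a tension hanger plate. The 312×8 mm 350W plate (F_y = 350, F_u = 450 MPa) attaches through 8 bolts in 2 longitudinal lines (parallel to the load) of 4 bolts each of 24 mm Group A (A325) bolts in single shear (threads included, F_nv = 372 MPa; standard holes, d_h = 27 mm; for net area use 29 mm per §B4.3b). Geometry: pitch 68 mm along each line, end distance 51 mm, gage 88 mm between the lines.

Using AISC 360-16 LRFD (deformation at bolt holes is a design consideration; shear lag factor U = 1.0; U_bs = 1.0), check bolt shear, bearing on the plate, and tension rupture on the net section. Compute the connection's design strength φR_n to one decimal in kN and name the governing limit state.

Bolt shear: A_b = π(24)²/4 = 452.39 mm². φR_n = 0.75 × 372 × 452.39 × 8 × 1 = 1009.7 kN.
Bearing (8 mm plate, F_u = 450 MPa): end bolts L_c = 51 − 27/2 = 37.5, R_n = min(1.2×37.5×8×450, 2.4×24×8×450) = 162 kN/bolt; interior L_c = 68 − 27 = 41, R_n = 177.12 kN/bolt. φR_n = 0.75 × (2×162 + 6×177.12) = 1040.0 kN.
Tension rupture (net): A_n = (312 − 2×29)×8 = 2032 mm² (U = 1.0, A_e = A_n). φR_n = 0.75 × 450 × 2032 = 685.8 kN.
Governing: min(1009.7, 1040.0, 685.8) = 685.8 kN → net-section rupture.

685.8 kN (net-section rupture governs)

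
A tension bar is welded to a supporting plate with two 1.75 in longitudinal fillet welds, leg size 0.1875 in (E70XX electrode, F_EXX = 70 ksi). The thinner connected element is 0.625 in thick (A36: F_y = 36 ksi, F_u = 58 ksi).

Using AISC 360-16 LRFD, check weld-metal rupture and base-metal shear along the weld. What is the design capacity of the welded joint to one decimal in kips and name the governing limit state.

Weld metal: throat = 0.707×0.1875 = 0.13256 in, L = 2×1.75 = 3.5 in. φR_n = 0.75 × 0.6 × 70 × 0.13256 × 3.5 = 14.6 kips.
Base metal shear (0.625 in plate): yield φR_n = 1.0×0.6×36×0.625×3.5 = 47.3 kips; rupture φR_n = 0.75×0.6×58×0.625×3.5 = 57.1 kips; take 47.3 kips (yield).
Governing: min(14.6, 47.3) = 14.6 kips → weld metal.

14.6 kips (weld metal governs)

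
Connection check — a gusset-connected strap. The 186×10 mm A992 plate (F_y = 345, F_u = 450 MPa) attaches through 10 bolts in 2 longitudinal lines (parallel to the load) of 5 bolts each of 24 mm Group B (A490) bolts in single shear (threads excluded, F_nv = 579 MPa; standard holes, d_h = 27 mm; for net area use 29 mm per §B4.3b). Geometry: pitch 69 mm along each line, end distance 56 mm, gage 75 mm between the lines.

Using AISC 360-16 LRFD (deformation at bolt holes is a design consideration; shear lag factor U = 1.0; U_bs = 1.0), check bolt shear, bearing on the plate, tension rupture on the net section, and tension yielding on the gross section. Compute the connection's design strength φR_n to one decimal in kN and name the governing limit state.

432.0 kN (net-section rupture governs)

Bolt shear: A_b = π(24)²/4 = 452.39 mm². φR_n = 0.75 × 579 × 452.39 × 10 × 1 = 1964.5 kN.
Bearing (10 mm plate, F_u = 450 MPa): end bolts L_c = 56 − 27/2 = 42.5, R_n = min(1.2×42.5×10×450, 2.4×24×10×450) = 229.5 kN/bolt; interior L_c = 69 − 27 = 42, R_n = 226.8 kN/bolt. φR_n = 0.75 × (2×229.5 + 8×226.8) = 1705.1 kN.
Tension rupture (net): A_n = (186 − 2×29)×10 = 1280 mm² (U = 1.0, A_e = A_n). φR_n = 0.75 × 450 × 1280 = 432.0 kN.
Tension yield (gross): A_g = 186×10 = 1860 mm². φR_n = 0.90 × 345 × 1860 = 577.5 kN.
Governing: min(1964.5, 1705.1, 432.0, 577.5) = 432.0 kN → net-section rupture.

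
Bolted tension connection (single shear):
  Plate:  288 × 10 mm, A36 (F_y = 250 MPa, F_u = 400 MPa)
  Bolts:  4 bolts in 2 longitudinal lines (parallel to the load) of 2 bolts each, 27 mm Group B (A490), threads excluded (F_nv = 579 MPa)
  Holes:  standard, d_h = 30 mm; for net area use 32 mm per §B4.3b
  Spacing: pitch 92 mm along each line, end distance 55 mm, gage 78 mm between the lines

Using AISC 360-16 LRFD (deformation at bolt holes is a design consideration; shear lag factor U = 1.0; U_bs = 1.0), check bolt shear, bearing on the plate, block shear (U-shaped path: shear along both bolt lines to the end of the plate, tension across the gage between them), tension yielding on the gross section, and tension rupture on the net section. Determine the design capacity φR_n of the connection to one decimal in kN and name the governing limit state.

Bolt shear: A_b = π(27)²/4 = 572.56 mm². φR_n = 0.75 × 579 × 572.56 × 4 × 1 = 994.5 kN.
Bearing (10 mm plate, F_u = 400 MPa): end bolts L_c = 55 − 30/2 = 40, R_n = min(1.2×40×10×400, 2.4×27×10×400) = 192 kN/bolt; interior L_c = 92 − 30 = 62, R_n = 259.2 kN/bolt. φR_n = 0.75 × (2×192 + 2×259.2) = 676.8 kN.
Block shear: shear path 2×[55+1×92] = 2×147 mm, A_gv = 2940, A_nv = 2×(147 − 1.5×32)×10 = 1980 mm²; tension across gage: (78 − 1×32)×10 = 460 mm². R_n = min(0.6×400×1980, 0.6×250×2940) + 1.0×400×460 = min(475.2, 441) + 184 = 625 kN. φR_n = 0.75 × 625 = 468.8 kN.
Tension yield (gross): A_g = 288×10 = 2880 mm². φR_n = 0.90 × 250 × 2880 = 648.0 kN.
Tension rupture (net): A_n = (288 − 2×32)×10 = 2240 mm² (U = 1.0, A_e = A_n). φR_n = 0.75 × 400 × 2240 = 672.0 kN.
Governing: min(994.5, 676.8, 468.8, 648.0, 672.0) = 468.8 kN → block shear.

468.8 kN (block shear governs)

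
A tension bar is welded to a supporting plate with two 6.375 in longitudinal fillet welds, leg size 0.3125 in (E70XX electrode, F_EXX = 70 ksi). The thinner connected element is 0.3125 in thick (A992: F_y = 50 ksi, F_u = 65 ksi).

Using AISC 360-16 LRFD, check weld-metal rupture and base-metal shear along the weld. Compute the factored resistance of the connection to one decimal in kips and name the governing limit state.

Weld metal: throat = 0.707×0.3125 = 0.22094 in, L = 2×6.375 = 12.75 in. φR_n = 0.75 × 0.6 × 70 × 0.22094 × 12.75 = 88.7 kips.
Base metal shear (0.3125 in plate): yield φR_n = 1.0×0.6×50×0.3125×12.75 = 119.5 kips; rupture φR_n = 0.75×0.6×65×0.3125×12.75 = 116.5 kips; take 116.5 kips (rupture).
Governing: min(88.7, 116.5) = 88.7 kips → weld metal.

88.7 kips (weld metal governs)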